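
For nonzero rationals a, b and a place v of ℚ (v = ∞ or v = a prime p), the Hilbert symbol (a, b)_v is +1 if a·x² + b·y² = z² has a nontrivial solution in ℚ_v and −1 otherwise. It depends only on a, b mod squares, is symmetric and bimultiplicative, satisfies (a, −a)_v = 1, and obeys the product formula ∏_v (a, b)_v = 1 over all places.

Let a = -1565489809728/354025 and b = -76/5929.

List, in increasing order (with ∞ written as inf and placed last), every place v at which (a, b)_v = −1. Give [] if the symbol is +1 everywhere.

[3, 19, 29, inf]

(a, b) ≡ (-1786893, -19) mod (ℚ^×)²; places V = {2, 3, 5, 7, 11, 13, 17, 19, 23, 29, 47, ∞}.
(a,b)_2: α=6, β=2; u≡3, v≡5 (mod 8); ε(u)ε(v)=1·0, αω(v)=6·1, βω(u)=2·1; sum ≡ 0  ⇒  +1.
(a,b)_11: α=0, u≡2; β=-2, v≡9 (mod 11); (2|11)=-1, (9|11)=+1; sign (−1)^0·-1^-2·+1^0 = +1.
(a,b)_19: α=1, u≡10; β=1, v≡15 (mod 19); (10|19)=-1, (15|19)=-1; sign (−1)^1·-1^1·-1^1 = -1.
(a,b)_3: α=5, u≡1; β=0, v≡2 (mod 3); (1|3)=+1, (2|3)=-1; sign (−1)^0·+1^0·-1^5 = -1.
(a,b)_23: α=1, u≡1; β=0, v≡6 (mod 23); (1|23)=+1, (6|23)=+1; sign (−1)^0·+1^0·+1^1 = +1.
(a,b)_17: α=-2, u≡11; β=0, v≡2 (mod 17); (11|17)=-1, (2|17)=+1; sign (−1)^0·-1^0·+1^-2 = +1.
(a,b)_5: α=-2, u≡2; β=0, v≡1 (mod 5); (2|5)=-1, (1|5)=+1; sign (−1)^0·-1^0·+1^-2 = +1.
(a,b)_7: α=-2, u≡2; β=-2, v≡4 (mod 7); (2|7)=+1, (4|7)=+1; sign (−1)^0·+1^-2·+1^-2 = +1.
(a,b)_47: α=1, u≡12; β=0, v≡16 (mod 47); (12|47)=+1, (16|47)=+1; sign (−1)^0·+1^0·+1^1 = +1.
(a,b)_∞: sgn(-1786893)=−, sgn(-19)=−, so -1.
(a,b)_13: α=2, u≡10; β=0, v≡2 (mod 13); (10|13)=+1, (2|13)=-1; sign (−1)^0·+1^0·-1^2 = +1.
(a,b)_29: α=1, u≡18; β=0, v≡12 (mod 29); (18|29)=-1, (12|29)=-1; sign (−1)^0·-1^0·-1^1 = -1.
Ram(-1786893, -19) = {3, 19, 29, ∞}; no ℚ_3-point on the conic.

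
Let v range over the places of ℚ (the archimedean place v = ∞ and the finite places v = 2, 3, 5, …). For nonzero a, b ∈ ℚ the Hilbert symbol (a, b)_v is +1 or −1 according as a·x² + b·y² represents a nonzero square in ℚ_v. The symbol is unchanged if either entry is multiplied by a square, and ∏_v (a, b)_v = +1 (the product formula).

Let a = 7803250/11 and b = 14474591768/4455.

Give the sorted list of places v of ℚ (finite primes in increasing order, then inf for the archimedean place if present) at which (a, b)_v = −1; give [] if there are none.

[5, 13]

Mod squares: a ≡ 1430, b ≡ 10010. Check v ∈ {∞, 2, 3, 5, 7, 11, 13}.
v=∞: 1430 > 0 and 10010 > 0  ⇒  (a,b)_∞ = +1.
v=2: v_2(a)=1, v_2(b)=3; units ≡ 3, 5 (mod 8); ε·ε+αω+βω = 1·0+1·1+3·1 ≡ 0  ⇒  (a,b)_2 = +1.
v=3: a=3^0·(≡2), b=3^-4·(≡2) mod 3; (2|3)=-1, (2|3)=-1; (−1)^{0·-4·1}·(-1)^-4·(-1)^0 = +1.
v=13: a=13^1·(≡6), b=13^3·(≡1) mod 13; (6|13)=-1, (1|13)=+1; (−1)^{1·3·6}·(-1)^3·(+1)^1 = -1.
v=7: a=7^4·(≡4), b=7^7·(≡2) mod 7; (4|7)=+1, (2|7)=+1; (−1)^{4·7·3}·(+1)^7·(+1)^4 = +1.
v=11: a=11^-1·(≡4), b=11^-1·(≡6) mod 11; (4|11)=+1, (6|11)=-1; (−1)^{-1·-1·5}·(+1)^-1·(-1)^-1 = +1.
v=5: a=5^3·(≡1), b=5^-1·(≡3) mod 5; (1|5)=+1, (3|5)=-1; (−1)^{3·-1·2}·(+1)^-1·(-1)^3 = -1.
(1430, 10010 / ℚ) ramifies at {5, 13}: a division algebra.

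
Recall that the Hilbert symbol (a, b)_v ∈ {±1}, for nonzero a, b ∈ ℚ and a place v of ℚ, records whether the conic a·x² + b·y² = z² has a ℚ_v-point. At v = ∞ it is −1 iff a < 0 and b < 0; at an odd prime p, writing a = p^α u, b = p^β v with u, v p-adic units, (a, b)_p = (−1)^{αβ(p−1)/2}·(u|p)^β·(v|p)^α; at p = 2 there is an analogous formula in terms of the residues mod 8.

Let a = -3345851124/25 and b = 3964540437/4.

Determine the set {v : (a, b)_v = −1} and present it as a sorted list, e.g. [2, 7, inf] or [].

Mod squares: a ≡ -4301, b ≡ 12597. Check v ∈ {∞, 2, 3, 5, 7, 11, 13, 17, 19, 23}.
v=11: a=11^1·(≡3), b=11^2·(≡8) mod 11; (3|11)=+1, (8|11)=-1; (−1)^{1·2·5}·(+1)^2·(-1)^1 = -1.
v=19: a=19^0·(≡14), b=19^1·(≡7) mod 19; (14|19)=-1, (7|19)=+1; (−1)^{0·1·9}·(-1)^1·(+1)^0 = -1.
v=23: a=23^1·(≡19), b=23^0·(≡2) mod 23; (19|23)=-1, (2|23)=+1; (−1)^{1·0·11}·(-1)^0·(+1)^1 = +1.
v=5: a=5^-2·(≡1), b=5^0·(≡3) mod 5; (1|5)=+1, (3|5)=-1; (−1)^{-2·0·2}·(+1)^0·(-1)^-2 = +1.
v=3: a=3^4·(≡1), b=3^3·(≡2) mod 3; (1|3)=+1, (2|3)=-1; (−1)^{4·3·1}·(+1)^3·(-1)^4 = +1.
v=7: a=7^4·(≡2), b=7^0·(≡1) mod 7; (2|7)=+1, (1|7)=+1; (−1)^{4·0·3}·(+1)^0·(+1)^4 = +1.
v=∞: -4301 < 0 and 12597 > 0  ⇒  (a,b)_∞ = +1.
v=2: v_2(a)=2, v_2(b)=-2; units ≡ 3, 5 (mod 8); ε·ε+αω+βω = 1·0+2·1+-2·1 ≡ 0  ⇒  (a,b)_2 = +1.
v=17: a=17^1·(≡1), b=17^3·(≡11) mod 17; (1|17)=+1, (11|17)=-1; (−1)^{1·3·8}·(+1)^3·(-1)^1 = -1.
v=13: a=13^0·(≡5), b=13^1·(≡7) mod 13; (5|13)=-1, (7|13)=-1; (−1)^{0·1·6}·(-1)^1·(-1)^0 = -1.
|Ram(-4301, 12597)| = 4, even; anisotropic at {11, 13, 17, 19}.

[11, 13, 17, 19]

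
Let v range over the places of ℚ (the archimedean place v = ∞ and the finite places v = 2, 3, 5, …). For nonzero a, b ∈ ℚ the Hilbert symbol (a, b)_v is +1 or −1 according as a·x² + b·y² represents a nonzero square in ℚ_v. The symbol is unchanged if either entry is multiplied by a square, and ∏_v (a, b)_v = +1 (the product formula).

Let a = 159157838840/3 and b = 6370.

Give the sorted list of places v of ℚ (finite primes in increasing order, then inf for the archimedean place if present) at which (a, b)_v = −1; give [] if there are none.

Mod squares: a ≡ 330, b ≡ 130. Check v ∈ {∞, 2, 3, 5, 7, 11, 13, 19}.
v=∞: 330 > 0 and 130 > 0  ⇒  (a,b)_∞ = +1.
v=19: a=19^2·(≡17), b=19^0·(≡5) mod 19; (17|19)=+1, (5|19)=+1; (−1)^{2·0·9}·(+1)^0·(+1)^2 = +1.
v=11: a=11^3·(≡2), b=11^0·(≡1) mod 11; (2|11)=-1, (1|11)=+1; (−1)^{3·0·5}·(-1)^0·(+1)^3 = +1.
v=5: a=5^1·(≡1), b=5^1·(≡4) mod 5; (1|5)=+1, (4|5)=+1; (−1)^{1·1·2}·(+1)^1·(+1)^1 = +1.
v=2: v_2(a)=3, v_2(b)=1; units ≡ 5, 1 (mod 8); ε·ε+αω+βω = 0·0+3·0+1·1 ≡ 1  ⇒  (a,b)_2 = -1.
v=7: a=7^2·(≡2), b=7^2·(≡4) mod 7; (2|7)=+1, (4|7)=+1; (−1)^{2·2·3}·(+1)^2·(+1)^2 = +1.
v=13: a=13^2·(≡2), b=13^1·(≡9) mod 13; (2|13)=-1, (9|13)=+1; (−1)^{2·1·6}·(-1)^1·(+1)^2 = -1.
v=3: a=3^-1·(≡2), b=3^0·(≡1) mod 3; (2|3)=-1, (1|3)=+1; (−1)^{-1·0·1}·(-1)^0·(+1)^-1 = +1.
(330, 130 / ℚ) ramifies at {2, 13}: a division algebra.

[2, 13]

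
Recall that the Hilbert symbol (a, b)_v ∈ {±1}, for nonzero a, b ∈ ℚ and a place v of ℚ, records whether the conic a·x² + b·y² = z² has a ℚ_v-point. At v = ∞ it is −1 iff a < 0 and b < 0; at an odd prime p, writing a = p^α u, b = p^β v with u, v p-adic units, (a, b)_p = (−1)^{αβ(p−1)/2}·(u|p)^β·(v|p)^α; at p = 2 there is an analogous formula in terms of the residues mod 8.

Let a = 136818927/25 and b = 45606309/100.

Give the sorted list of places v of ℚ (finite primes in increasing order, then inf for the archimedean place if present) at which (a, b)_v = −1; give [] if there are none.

[3, 23, 41, 47]

Mod squares: a ≡ 310247, b ≡ 930741. Check v ∈ {∞, 2, 3, 5, 7, 23, 41, 47}.
v=23: a=23^1·(≡22), b=23^1·(≡21) mod 23; (22|23)=-1, (21|23)=-1; (−1)^{1·1·11}·(-1)^1·(-1)^1 = -1.
v=41: a=41^1·(≡40), b=41^1·(≡17) mod 41; (40|41)=+1, (17|41)=-1; (−1)^{1·1·20}·(+1)^1·(-1)^1 = -1.
v=3: a=3^2·(≡2), b=3^1·(≡2) mod 3; (2|3)=-1, (2|3)=-1; (−1)^{2·1·1}·(-1)^1·(-1)^2 = -1.
v=2: v_2(a)=0, v_2(b)=-2; units ≡ 7, 5 (mod 8); ε·ε+αω+βω = 1·0+0·1+-2·0 ≡ 0  ⇒  (a,b)_2 = +1.
v=7: a=7^3·(≡2), b=7^3·(≡6) mod 7; (2|7)=+1, (6|7)=-1; (−1)^{3·3·3}·(+1)^3·(-1)^3 = +1.
v=∞: 310247 > 0 and 930741 > 0  ⇒  (a,b)_∞ = +1.
v=47: a=47^1·(≡17), b=47^1·(≡21) mod 47; (17|47)=+1, (21|47)=+1; (−1)^{1·1·23}·(+1)^1·(+1)^1 = -1.
v=5: a=5^-2·(≡2), b=5^-2·(≡1) mod 5; (2|5)=-1, (1|5)=+1; (−1)^{-2·-2·2}·(-1)^-2·(+1)^-2 = +1.
Ram(310247, 930741) = {3, 23, 41, 47}; no ℚ_3-point on the conic.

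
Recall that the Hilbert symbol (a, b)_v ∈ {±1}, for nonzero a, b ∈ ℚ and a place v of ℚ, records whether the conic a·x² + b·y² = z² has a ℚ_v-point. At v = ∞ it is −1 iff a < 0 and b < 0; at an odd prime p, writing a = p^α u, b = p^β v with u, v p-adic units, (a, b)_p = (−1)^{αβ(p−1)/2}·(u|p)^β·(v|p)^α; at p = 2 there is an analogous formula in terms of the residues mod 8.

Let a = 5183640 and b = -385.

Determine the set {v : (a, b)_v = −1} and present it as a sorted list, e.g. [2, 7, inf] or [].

[2, 7, 11, 17]

Mod squares: a ≡ 1190, b ≡ -385. Check v ∈ {∞, 2, 3, 5, 7, 11, 17}.
v=17: a=17^1·(≡8), b=17^0·(≡6) mod 17; (8|17)=+1, (6|17)=-1; (−1)^{1·0·8}·(+1)^0·(-1)^1 = -1.
v=7: a=7^1·(≡4), b=7^1·(≡1) mod 7; (4|7)=+1, (1|7)=+1; (−1)^{1·1·3}·(+1)^1·(+1)^1 = -1.
v=11: a=11^2·(≡6), b=11^1·(≡9) mod 11; (6|11)=-1, (9|11)=+1; (−1)^{2·1·5}·(-1)^1·(+1)^2 = -1.
v=3: a=3^2·(≡2), b=3^0·(≡2) mod 3; (2|3)=-1, (2|3)=-1; (−1)^{2·0·1}·(-1)^0·(-1)^2 = +1.
v=∞: 1190 > 0 and -385 < 0  ⇒  (a,b)_∞ = +1.
v=2: v_2(a)=3, v_2(b)=0; units ≡ 3, 7 (mod 8); ε·ε+αω+βω = 1·1+3·0+0·1 ≡ 1  ⇒  (a,b)_2 = -1.
v=5: a=5^1·(≡3), b=5^1·(≡3) mod 5; (3|5)=-1, (3|5)=-1; (−1)^{1·1·2}·(-1)^1·(-1)^1 = +1.
(1190, -385 / ℚ) ramifies at {2, 7, 11, 17}: a division algebra.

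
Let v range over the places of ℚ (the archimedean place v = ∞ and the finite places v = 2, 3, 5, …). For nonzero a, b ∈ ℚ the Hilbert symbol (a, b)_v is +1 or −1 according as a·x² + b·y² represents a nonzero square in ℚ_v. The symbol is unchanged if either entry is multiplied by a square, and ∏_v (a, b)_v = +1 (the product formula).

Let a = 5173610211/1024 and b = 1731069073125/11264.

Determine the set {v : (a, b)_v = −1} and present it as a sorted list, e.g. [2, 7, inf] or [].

(a, b) ≡ (7096859, 133903) mod (ℚ^×)²; places V = {2, 3, 5, 7, 11, 37, 47, 53, ∞}.
(a,b)_5: α=0, u≡4; β=4, v≡3 (mod 5); (4|5)=+1, (3|5)=-1; sign (−1)^0·+1^4·-1^0 = +1.
(a,b)_3: α=6, u≡2; β=4, v≡1 (mod 3); (2|3)=-1, (1|3)=+1; sign (−1)^0·-1^4·+1^6 = +1.
(a,b)_11: α=1, u≡2; β=-1, v≡7 (mod 11); (2|11)=-1, (7|11)=-1; sign (−1)^1·-1^-1·-1^1 = -1.
(a,b)_7: α=1, u≡3; β=1, v≡6 (mod 7); (3|7)=-1, (6|7)=-1; sign (−1)^1·-1^1·-1^1 = -1.
(a,b)_37: α=1, u≡33; β=1, v≡16 (mod 37); (33|37)=+1, (16|37)=+1; sign (−1)^0·+1^1·+1^1 = +1.
(a,b)_∞: sgn(7096859)=+, sgn(133903)=+, so +1.
(a,b)_53: α=1, u≡37; β=2, v≡28 (mod 53); (37|53)=+1, (28|53)=+1; sign (−1)^0·+1^2·+1^1 = +1.
(a,b)_2: α=-10, β=-10; u≡3, v≡7 (mod 8); ε(u)ε(v)=1·1, αω(v)=-10·0, βω(u)=-10·1; sum ≡ 1  ⇒  -1.
(a,b)_47: α=1, u≡43; β=1, v≡5 (mod 47); (43|47)=-1, (5|47)=-1; sign (−1)^1·-1^1·-1^1 = -1.
|Ram(7096859, 133903)| = 4, even; anisotropic at {2, 7, 11, 47}.

[2, 7, 11, 47]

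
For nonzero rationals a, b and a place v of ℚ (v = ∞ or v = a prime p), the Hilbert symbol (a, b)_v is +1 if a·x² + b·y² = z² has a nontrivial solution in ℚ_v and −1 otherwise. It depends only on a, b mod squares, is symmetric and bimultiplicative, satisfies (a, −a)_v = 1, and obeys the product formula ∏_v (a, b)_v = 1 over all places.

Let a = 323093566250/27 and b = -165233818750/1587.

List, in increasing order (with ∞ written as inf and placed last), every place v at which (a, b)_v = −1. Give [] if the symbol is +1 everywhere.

Mod squares: a ≡ 78, b ≡ -2730. Check v ∈ {∞, 2, 3, 5, 7, 11, 13, 23}.
v=13: a=13^3·(≡11), b=13^1·(≡2) mod 13; (11|13)=-1, (2|13)=-1; (−1)^{3·1·6}·(-1)^1·(-1)^3 = +1.
v=7: a=7^6·(≡4), b=7^5·(≡1) mod 7; (4|7)=+1, (1|7)=+1; (−1)^{6·5·3}·(+1)^5·(+1)^6 = +1.
v=3: a=3^-3·(≡2), b=3^-1·(≡2) mod 3; (2|3)=-1, (2|3)=-1; (−1)^{-3·-1·1}·(-1)^-1·(-1)^-3 = -1.
v=2: v_2(a)=1, v_2(b)=1; units ≡ 7, 3 (mod 8); ε·ε+αω+βω = 1·1+1·1+1·0 ≡ 0  ⇒  (a,b)_2 = +1.
v=5: a=5^4·(≡3), b=5^5·(≡4) mod 5; (3|5)=-1, (4|5)=+1; (−1)^{4·5·2}·(-1)^5·(+1)^4 = -1.
v=23: a=23^0·(≡4), b=23^-2·(≡7) mod 23; (4|23)=+1, (7|23)=-1; (−1)^{0·-2·11}·(+1)^-2·(-1)^0 = +1.
v=∞: 78 > 0 and -2730 < 0  ⇒  (a,b)_∞ = +1.
v=11: a=11^0·(≡3), b=11^2·(≡5) mod 11; (3|11)=+1, (5|11)=+1; (−1)^{0·2·5}·(+1)^2·(+1)^0 = +1.
Ram(78, -2730) = {3, 5}; no ℚ_3-point on the conic.

[3, 5]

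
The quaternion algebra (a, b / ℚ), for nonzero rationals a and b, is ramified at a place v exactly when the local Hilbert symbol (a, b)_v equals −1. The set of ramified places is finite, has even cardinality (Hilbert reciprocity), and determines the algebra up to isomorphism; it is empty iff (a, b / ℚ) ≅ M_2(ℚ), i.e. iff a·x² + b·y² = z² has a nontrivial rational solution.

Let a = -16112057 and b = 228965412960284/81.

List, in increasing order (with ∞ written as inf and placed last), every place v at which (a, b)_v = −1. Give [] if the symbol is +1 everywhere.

(a, b) ≡ (-16112057, 22613591) mod (ℚ^×)²; places V = {2, 3, 7, 11, 13, 19, 29, 37, 41, 43, ∞}.
(a,b)_29: α=0, u≡24; β=1, v≡2 (mod 29); (24|29)=+1, (2|29)=-1; sign (−1)^0·+1^1·-1^0 = +1.
(a,b)_∞: sgn(-16112057)=−, sgn(22613591)=+, so +1.
(a,b)_37: α=1, u≡29; β=2, v≡13 (mod 37); (29|37)=-1, (13|37)=-1; sign (−1)^0·-1^2·-1^1 = -1.
(a,b)_2: α=0, β=2; u≡7, v≡7 (mod 8); ε(u)ε(v)=1·1, αω(v)=0·0, βω(u)=2·0; sum ≡ 1  ⇒  -1.
(a,b)_11: α=0, u≡6; β=1, v≡10 (mod 11); (6|11)=-1, (10|11)=-1; sign (−1)^0·-1^1·-1^0 = -1.
(a,b)_13: α=1, u≡5; β=1, v≡9 (mod 13); (5|13)=-1, (9|13)=+1; sign (−1)^0·-1^1·+1^1 = -1.
(a,b)_3: α=0, u≡1; β=-4, v≡2 (mod 3); (1|3)=+1, (2|3)=-1; sign (−1)^0·+1^-4·-1^0 = +1.
(a,b)_19: α=1, u≡5; β=1, v≡10 (mod 19); (5|19)=+1, (10|19)=-1; sign (−1)^1·+1^1·-1^1 = +1.
(a,b)_41: α=1, u≡8; β=1, v≡15 (mod 41); (8|41)=+1, (15|41)=-1; sign (−1)^0·+1^1·-1^1 = -1.
(a,b)_7: α=0, u≡4; β=1, v≡3 (mod 7); (4|7)=+1, (3|7)=-1; sign (−1)^0·+1^1·-1^0 = +1.
(a,b)_43: α=1, u≡3; β=2, v≡26 (mod 43); (3|43)=-1, (26|43)=-1; sign (−1)^0·-1^2·-1^1 = -1.
(-16112057, 22613591 / ℚ) ramifies at {2, 11, 13, 37, 41, 43}: a division algebra.

[2, 11, 13, 37, 41, 43]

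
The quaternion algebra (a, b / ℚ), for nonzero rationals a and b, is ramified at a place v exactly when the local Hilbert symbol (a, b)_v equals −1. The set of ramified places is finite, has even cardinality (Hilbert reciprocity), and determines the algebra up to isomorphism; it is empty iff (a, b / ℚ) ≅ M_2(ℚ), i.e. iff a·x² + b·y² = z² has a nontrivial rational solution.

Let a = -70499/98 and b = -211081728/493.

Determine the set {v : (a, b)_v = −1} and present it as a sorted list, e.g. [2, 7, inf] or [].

(a, b) ≡ (-140998, -422994) mod (ℚ^×)²; places V = {2, 3, 7, 11, 13, 17, 29, 31, ∞}.
(a,b)_17: α=1, u≡4; β=-1, v≡11 (mod 17); (4|17)=+1, (11|17)=-1; sign (−1)^0·+1^-1·-1^1 = -1.
(a,b)_3: α=0, u≡2; β=1, v≡2 (mod 3); (2|3)=-1, (2|3)=-1; sign (−1)^0·-1^1·-1^0 = -1.
(a,b)_2: α=-1, β=9; u≡5, v≡7 (mod 8); ε(u)ε(v)=0·1, αω(v)=-1·0, βω(u)=9·1; sum ≡ 1  ⇒  -1.
(a,b)_13: α=1, u≡9; β=1, v≡4 (mod 13); (9|13)=+1, (4|13)=+1; sign (−1)^0·+1^1·+1^1 = +1.
(a,b)_31: α=0, u≡30; β=2, v≡25 (mod 31); (30|31)=-1, (25|31)=+1; sign (−1)^0·-1^2·+1^0 = +1.
(a,b)_7: α=-2, u≡6; β=0, v≡1 (mod 7); (6|7)=-1, (1|7)=+1; sign (−1)^0·-1^0·+1^-2 = +1.
(a,b)_11: α=1, u≡7; β=1, v≡6 (mod 11); (7|11)=-1, (6|11)=-1; sign (−1)^1·-1^1·-1^1 = -1.
(a,b)_29: α=1, u≡11; β=-1, v≡20 (mod 29); (11|29)=-1, (20|29)=+1; sign (−1)^0·-1^-1·+1^1 = -1.
(a,b)_∞: sgn(-140998)=−, sgn(-422994)=−, so -1.
Ram(-140998, -422994) = {2, 3, 11, 17, 29, ∞}; no ℚ_2-point on the conic.

[2, 3, 11, 17, 29, inf]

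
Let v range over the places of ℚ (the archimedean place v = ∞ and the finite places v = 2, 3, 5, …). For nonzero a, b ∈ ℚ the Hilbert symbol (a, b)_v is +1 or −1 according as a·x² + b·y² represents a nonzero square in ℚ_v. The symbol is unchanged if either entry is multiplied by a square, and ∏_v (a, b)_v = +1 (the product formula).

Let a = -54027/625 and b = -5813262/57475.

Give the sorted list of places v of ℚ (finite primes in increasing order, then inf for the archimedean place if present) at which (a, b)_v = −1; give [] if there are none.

Mod squares: a ≡ -667, b ≡ -1482. Check v ∈ {∞, 2, 3, 5, 7, 11, 13, 19, 23, 29}.
v=13: a=13^0·(≡1), b=13^3·(≡3) mod 13; (1|13)=+1, (3|13)=+1; (−1)^{0·3·6}·(+1)^3·(+1)^0 = +1.
v=2: v_2(a)=0, v_2(b)=1; units ≡ 5, 3 (mod 8); ε·ε+αω+βω = 0·1+0·1+1·1 ≡ 1  ⇒  (a,b)_2 = -1.
v=7: a=7^0·(≡3), b=7^2·(≡1) mod 7; (3|7)=-1, (1|7)=+1; (−1)^{0·2·3}·(-1)^2·(+1)^0 = +1.
v=3: a=3^4·(≡2), b=3^3·(≡1) mod 3; (2|3)=-1, (1|3)=+1; (−1)^{4·3·1}·(-1)^3·(+1)^4 = -1.
v=29: a=29^1·(≡5), b=29^0·(≡3) mod 29; (5|29)=+1, (3|29)=-1; (−1)^{1·0·14}·(+1)^0·(-1)^1 = -1.
v=19: a=19^0·(≡5), b=19^-1·(≡4) mod 19; (5|19)=+1, (4|19)=+1; (−1)^{0·-1·9}·(+1)^-1·(+1)^0 = +1.
v=∞: -667 < 0 and -1482 < 0  ⇒  (a,b)_∞ = -1.
v=11: a=11^0·(≡3), b=11^-2·(≡9) mod 11; (3|11)=+1, (9|11)=+1; (−1)^{0·-2·5}·(+1)^-2·(+1)^0 = +1.
v=5: a=5^-4·(≡3), b=5^-2·(≡2) mod 5; (3|5)=-1, (2|5)=-1; (−1)^{-4·-2·2}·(-1)^-2·(-1)^-4 = +1.
v=23: a=23^1·(≡5), b=23^0·(≡6) mod 23; (5|23)=-1, (6|23)=+1; (−1)^{1·0·11}·(-1)^0·(+1)^1 = +1.
Ram(-667, -1482) = {2, 3, 29, ∞}; no ℚ_2-point on the conic.

[2, 3, 29, inf]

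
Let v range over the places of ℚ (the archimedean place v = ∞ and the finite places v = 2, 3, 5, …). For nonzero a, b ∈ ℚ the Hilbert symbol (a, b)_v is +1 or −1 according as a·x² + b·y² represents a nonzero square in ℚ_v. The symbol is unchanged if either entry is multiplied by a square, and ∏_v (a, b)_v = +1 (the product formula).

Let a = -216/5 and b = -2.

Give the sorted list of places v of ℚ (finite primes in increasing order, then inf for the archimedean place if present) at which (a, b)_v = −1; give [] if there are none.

Mod squares: a ≡ -30, b ≡ -2. Check v ∈ {∞, 2, 3, 5}.
v=2: v_2(a)=3, v_2(b)=1; units ≡ 1, 7 (mod 8); ε·ε+αω+βω = 0·1+3·0+1·0 ≡ 0  ⇒  (a,b)_2 = +1.
v=∞: -30 < 0 and -2 < 0  ⇒  (a,b)_∞ = -1.
v=3: a=3^3·(≡2), b=3^0·(≡1) mod 3; (2|3)=-1, (1|3)=+1; (−1)^{3·0·1}·(-1)^0·(+1)^3 = +1.
v=5: a=5^-1·(≡4), b=5^0·(≡3) mod 5; (4|5)=+1, (3|5)=-1; (−1)^{-1·0·2}·(+1)^0·(-1)^-1 = -1.
(-30, -2 / ℚ) ramifies at {5, ∞}: a division algebra.

[5, inf]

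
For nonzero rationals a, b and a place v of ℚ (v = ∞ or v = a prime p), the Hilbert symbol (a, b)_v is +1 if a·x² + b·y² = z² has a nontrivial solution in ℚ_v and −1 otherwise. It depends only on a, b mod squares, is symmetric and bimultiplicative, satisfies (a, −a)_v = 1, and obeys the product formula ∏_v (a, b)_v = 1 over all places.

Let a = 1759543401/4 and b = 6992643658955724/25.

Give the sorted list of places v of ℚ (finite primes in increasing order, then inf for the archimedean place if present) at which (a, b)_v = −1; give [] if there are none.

(a, b) ≡ (561, 1771) mod (ℚ^×)²; places V = {2, 3, 5, 7, 11, 17, 23, ∞}.
(a,b)_17: α=1, u≡2; β=2, v≡5 (mod 17); (2|17)=+1, (5|17)=-1; sign (−1)^0·+1^2·-1^1 = -1.
(a,b)_∞: sgn(561)=+, sgn(1771)=+, so +1.
(a,b)_2: α=-2, β=2; u≡1, v≡3 (mod 8); ε(u)ε(v)=0·1, αω(v)=-2·1, βω(u)=2·0; sum ≡ 0  ⇒  +1.
(a,b)_11: α=3, u≡6; β=5, v≡6 (mod 11); (6|11)=-1, (6|11)=-1; sign (−1)^1·-1^5·-1^3 = -1.
(a,b)_23: α=2, u≡6; β=3, v≡6 (mod 23); (6|23)=+1, (6|23)=+1; sign (−1)^0·+1^3·+1^2 = +1.
(a,b)_7: α=2, u≡2; β=3, v≡1 (mod 7); (2|7)=+1, (1|7)=+1; sign (−1)^0·+1^3·+1^2 = +1.
(a,b)_5: α=0, u≡4; β=-2, v≡4 (mod 5); (4|5)=+1, (4|5)=+1; sign (−1)^0·+1^-2·+1^0 = +1.
(a,b)_3: α=1, u≡1; β=2, v≡1 (mod 3); (1|3)=+1, (1|3)=+1; sign (−1)^0·+1^2·+1^1 = +1.
Ram(561, 1771) = {11, 17}; no ℚ_11-point on the conic.

[11, 17]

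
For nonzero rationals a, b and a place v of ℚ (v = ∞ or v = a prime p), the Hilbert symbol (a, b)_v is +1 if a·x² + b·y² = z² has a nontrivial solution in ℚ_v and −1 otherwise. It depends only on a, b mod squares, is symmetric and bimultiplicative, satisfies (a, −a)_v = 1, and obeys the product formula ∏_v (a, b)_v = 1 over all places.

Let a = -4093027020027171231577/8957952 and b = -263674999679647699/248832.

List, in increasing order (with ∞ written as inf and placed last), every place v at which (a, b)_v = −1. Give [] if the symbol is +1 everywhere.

Mod squares: a ≡ -3231579, b ≡ -75153. Check v ∈ {∞, 2, 3, 11, 13, 19, 41, 43, 47}.
v=43: a=43^3·(≡21), b=43^2·(≡4) mod 43; (21|43)=+1, (4|43)=+1; (−1)^{3·2·21}·(+1)^2·(+1)^3 = +1.
v=11: a=11^2·(≡3), b=11^2·(≡10) mod 11; (3|11)=+1, (10|11)=-1; (−1)^{2·2·5}·(+1)^2·(-1)^2 = +1.
v=13: a=13^1·(≡12), b=13^1·(≡3) mod 13; (12|13)=+1, (3|13)=+1; (−1)^{1·1·6}·(+1)^1·(+1)^1 = +1.
v=47: a=47^1·(≡27), b=47^1·(≡35) mod 47; (27|47)=+1, (35|47)=-1; (−1)^{1·1·23}·(+1)^1·(-1)^1 = +1.
v=∞: -3231579 < 0 and -75153 < 0  ⇒  (a,b)_∞ = -1.
v=41: a=41^1·(≡13), b=41^1·(≡22) mod 41; (13|41)=-1, (22|41)=-1; (−1)^{1·1·20}·(-1)^1·(-1)^1 = +1.
v=19: a=19^8·(≡16), b=19^6·(≡5) mod 19; (16|19)=+1, (5|19)=+1; (−1)^{8·6·9}·(+1)^6·(+1)^8 = +1.
v=3: a=3^-7·(≡2), b=3^-5·(≡2) mod 3; (2|3)=-1, (2|3)=-1; (−1)^{-7·-5·1}·(-1)^-5·(-1)^-7 = -1.
v=2: v_2(a)=-12, v_2(b)=-10; units ≡ 5, 7 (mod 8); ε·ε+αω+βω = 0·1+-12·0+-10·1 ≡ 0  ⇒  (a,b)_2 = +1.
Ram(-3231579, -75153) = {3, ∞}; no ℚ_3-point on the conic.

[3, inf]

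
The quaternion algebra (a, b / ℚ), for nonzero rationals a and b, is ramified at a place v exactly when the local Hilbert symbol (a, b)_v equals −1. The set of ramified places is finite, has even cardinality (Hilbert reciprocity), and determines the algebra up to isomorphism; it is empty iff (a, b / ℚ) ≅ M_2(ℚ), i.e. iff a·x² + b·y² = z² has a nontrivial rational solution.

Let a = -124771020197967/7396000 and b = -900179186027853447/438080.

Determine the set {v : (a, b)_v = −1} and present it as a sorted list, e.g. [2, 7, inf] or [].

(a, b) ≡ (-48070, -115) mod (ℚ^×)²; places V = {2, 3, 5, 11, 13, 17, 19, 23, 37, 43, ∞}.
(a,b)_23: α=1, u≡4; β=5, v≡9 (mod 23); (4|23)=+1, (9|23)=+1; sign (−1)^1·+1^5·+1^1 = -1.
(a,b)_3: α=12, u≡2; β=18, v≡2 (mod 3); (2|3)=-1, (2|3)=-1; sign (−1)^0·-1^18·-1^12 = +1.
(a,b)_13: α=2, u≡9; β=0, v≡2 (mod 13); (9|13)=+1, (2|13)=-1; sign (−1)^0·+1^0·-1^2 = +1.
(a,b)_11: α=1, u≡7; β=0, v≡2 (mod 11); (7|11)=-1, (2|11)=-1; sign (−1)^0·-1^0·-1^1 = -1.
(a,b)_∞: sgn(-48070)=−, sgn(-115)=−, so -1.
(a,b)_17: α=2, u≡11; β=0, v≡15 (mod 17); (11|17)=-1, (15|17)=+1; sign (−1)^0·-1^0·+1^2 = +1.
(a,b)_5: α=-3, u≡1; β=-1, v≡3 (mod 5); (1|5)=+1, (3|5)=-1; sign (−1)^0·+1^-1·-1^-3 = -1.
(a,b)_43: α=-2, u≡6; β=0, v≡24 (mod 43); (6|43)=+1, (24|43)=+1; sign (−1)^0·+1^0·+1^-2 = +1.
(a,b)_37: α=0, u≡11; β=-2, v≡3 (mod 37); (11|37)=+1, (3|37)=+1; sign (−1)^0·+1^-2·+1^0 = +1.
(a,b)_19: α=1, u≡5; β=2, v≡12 (mod 19); (5|19)=+1, (12|19)=-1; sign (−1)^0·+1^2·-1^1 = -1.
(a,b)_2: α=-5, β=-6; u≡5, v≡5 (mod 8); ε(u)ε(v)=0·0, αω(v)=-5·1, βω(u)=-6·1; sum ≡ 1  ⇒  -1.
Ram(-48070, -115) = {2, 5, 11, 19, 23, ∞}; no ℚ_2-point on the conic.

[2, 5, 11, 19, 23, inf]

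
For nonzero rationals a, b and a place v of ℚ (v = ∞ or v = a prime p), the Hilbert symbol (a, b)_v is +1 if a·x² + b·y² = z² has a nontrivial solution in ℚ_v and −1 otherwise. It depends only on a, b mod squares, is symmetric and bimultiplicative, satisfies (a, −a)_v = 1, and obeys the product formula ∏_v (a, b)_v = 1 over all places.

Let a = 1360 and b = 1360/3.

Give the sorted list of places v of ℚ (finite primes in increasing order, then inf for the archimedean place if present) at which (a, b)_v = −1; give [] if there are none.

(a, b) ≡ (85, 255) mod (ℚ^×)²; places V = {2, 3, 5, 17, ∞}.
(a,b)_3: α=0, u≡1; β=-1, v≡1 (mod 3); (1|3)=+1, (1|3)=+1; sign (−1)^0·+1^-1·+1^0 = +1.
(a,b)_17: α=1, u≡12; β=1, v≡4 (mod 17); (12|17)=-1, (4|17)=+1; sign (−1)^0·-1^1·+1^1 = -1.
(a,b)_∞: sgn(85)=+, sgn(255)=+, so +1.
(a,b)_5: α=1, u≡2; β=1, v≡4 (mod 5); (2|5)=-1, (4|5)=+1; sign (−1)^0·-1^1·+1^1 = -1.
(a,b)_2: α=4, β=4; u≡5, v≡7 (mod 8); ε(u)ε(v)=0·1, αω(v)=4·0, βω(u)=4·1; sum ≡ 0  ⇒  +1.
|Ram(85, 255)| = 2, even; anisotropic at {5, 17}.

[5, 17]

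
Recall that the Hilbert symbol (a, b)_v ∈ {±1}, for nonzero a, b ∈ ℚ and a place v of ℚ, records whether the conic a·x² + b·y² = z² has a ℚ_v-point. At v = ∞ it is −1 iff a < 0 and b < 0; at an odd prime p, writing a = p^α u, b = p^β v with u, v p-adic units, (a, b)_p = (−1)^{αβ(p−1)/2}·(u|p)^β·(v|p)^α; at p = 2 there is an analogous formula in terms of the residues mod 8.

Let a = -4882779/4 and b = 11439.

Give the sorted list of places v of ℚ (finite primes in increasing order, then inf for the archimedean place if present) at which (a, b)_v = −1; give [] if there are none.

[11, 31, 37, 41]

Mod squares: a ≡ -542531, b ≡ 1271. Check v ∈ {∞, 2, 3, 11, 31, 37, 41, 43}.
v=41: a=41^0·(≡29), b=41^1·(≡33) mod 41; (29|41)=-1, (33|41)=+1; (−1)^{0·1·20}·(-1)^1·(+1)^0 = -1.
v=3: a=3^2·(≡1), b=3^2·(≡2) mod 3; (1|3)=+1, (2|3)=-1; (−1)^{2·2·1}·(+1)^2·(-1)^2 = +1.
v=∞: -542531 < 0 and 1271 > 0  ⇒  (a,b)_∞ = +1.
v=37: a=37^1·(≡3), b=37^0·(≡6) mod 37; (3|37)=+1, (6|37)=-1; (−1)^{1·0·18}·(+1)^0·(-1)^1 = -1.
v=31: a=31^1·(≡16), b=31^1·(≡28) mod 31; (16|31)=+1, (28|31)=+1; (−1)^{1·1·15}·(+1)^1·(+1)^1 = -1.
v=43: a=43^1·(≡24), b=43^0·(≡1) mod 43; (24|43)=+1, (1|43)=+1; (−1)^{1·0·21}·(+1)^0·(+1)^1 = +1.
v=11: a=11^1·(≡4), b=11^0·(≡10) mod 11; (4|11)=+1, (10|11)=-1; (−1)^{1·0·5}·(+1)^0·(-1)^1 = -1.
v=2: v_2(a)=-2, v_2(b)=0; units ≡ 5, 7 (mod 8); ε·ε+αω+βω = 0·1+-2·0+0·1 ≡ 0  ⇒  (a,b)_2 = +1.
(-542531, 1271 / ℚ) ramifies at {11, 31, 37, 41}: a division algebra.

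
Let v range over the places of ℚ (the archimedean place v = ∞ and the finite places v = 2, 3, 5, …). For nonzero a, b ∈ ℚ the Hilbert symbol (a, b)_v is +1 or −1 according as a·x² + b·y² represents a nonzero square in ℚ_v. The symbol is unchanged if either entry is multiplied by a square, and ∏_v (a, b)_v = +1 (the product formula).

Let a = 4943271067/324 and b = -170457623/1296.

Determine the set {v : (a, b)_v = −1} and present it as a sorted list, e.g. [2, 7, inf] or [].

Mod squares: a ≡ 100883083, b ≡ -3478727. Check v ∈ {∞, 2, 3, 7, 17, 23, 29, 31, 41}.
v=∞: 100883083 > 0 and -3478727 < 0  ⇒  (a,b)_∞ = +1.
v=17: a=17^1·(≡3), b=17^1·(≡1) mod 17; (3|17)=-1, (1|17)=+1; (−1)^{1·1·8}·(-1)^1·(+1)^1 = -1.
v=2: v_2(a)=-2, v_2(b)=-4; units ≡ 3, 1 (mod 8); ε·ε+αω+βω = 1·0+-2·0+-4·1 ≡ 0  ⇒  (a,b)_2 = +1.
v=23: a=23^1·(≡9), b=23^1·(≡14) mod 23; (9|23)=+1, (14|23)=-1; (−1)^{1·1·11}·(+1)^1·(-1)^1 = +1.
v=3: a=3^-4·(≡1), b=3^-4·(≡1) mod 3; (1|3)=+1, (1|3)=+1; (−1)^{-4·-4·1}·(+1)^-4·(+1)^-4 = +1.
v=29: a=29^1·(≡12), b=29^0·(≡26) mod 29; (12|29)=-1, (26|29)=-1; (−1)^{1·0·14}·(-1)^0·(-1)^1 = -1.
v=41: a=41^1·(≡22), b=41^1·(≡9) mod 41; (22|41)=-1, (9|41)=+1; (−1)^{1·1·20}·(-1)^1·(+1)^1 = -1.
v=31: a=31^1·(≡21), b=31^1·(≡22) mod 31; (21|31)=-1, (22|31)=-1; (−1)^{1·1·15}·(-1)^1·(-1)^1 = -1.
v=7: a=7^3·(≡5), b=7^3·(≡4) mod 7; (5|7)=-1, (4|7)=+1; (−1)^{3·3·3}·(-1)^3·(+1)^3 = +1.
Ram(100883083, -3478727) = {17, 29, 31, 41}; no ℚ_17-point on the conic.

[17, 29, 31, 41]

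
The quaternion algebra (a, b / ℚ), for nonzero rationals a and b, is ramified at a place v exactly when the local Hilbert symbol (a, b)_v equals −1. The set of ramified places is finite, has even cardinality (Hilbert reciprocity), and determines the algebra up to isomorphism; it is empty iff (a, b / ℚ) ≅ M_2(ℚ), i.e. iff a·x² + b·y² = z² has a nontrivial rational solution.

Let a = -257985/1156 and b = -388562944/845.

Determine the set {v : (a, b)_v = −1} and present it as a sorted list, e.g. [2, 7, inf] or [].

[2, 5, 13, inf]

Mod squares: a ≡ -65, b ≡ -5. Check v ∈ {∞, 2, 3, 5, 7, 11, 13, 17}.
v=3: a=3^4·(≡1), b=3^0·(≡1) mod 3; (1|3)=+1, (1|3)=+1; (−1)^{4·0·1}·(+1)^0·(+1)^4 = +1.
v=17: a=17^-2·(≡6), b=17^0·(≡6) mod 17; (6|17)=-1, (6|17)=-1; (−1)^{-2·0·8}·(-1)^0·(-1)^-2 = +1.
v=7: a=7^2·(≡6), b=7^2·(≡2) mod 7; (6|7)=-1, (2|7)=+1; (−1)^{2·2·3}·(-1)^2·(+1)^2 = +1.
v=5: a=5^1·(≡3), b=5^-1·(≡4) mod 5; (3|5)=-1, (4|5)=+1; (−1)^{1·-1·2}·(-1)^-1·(+1)^1 = -1.
v=2: v_2(a)=-2, v_2(b)=16; units ≡ 7, 3 (mod 8); ε·ε+αω+βω = 1·1+-2·1+16·0 ≡ 1  ⇒  (a,b)_2 = -1.
v=13: a=13^1·(≡7), b=13^-2·(≡2) mod 13; (7|13)=-1, (2|13)=-1; (−1)^{1·-2·6}·(-1)^-2·(-1)^1 = -1.
v=∞: -65 < 0 and -5 < 0  ⇒  (a,b)_∞ = -1.
v=11: a=11^0·(≡9), b=11^2·(≡6) mod 11; (9|11)=+1, (6|11)=-1; (−1)^{0·2·5}·(+1)^2·(-1)^0 = +1.
|Ram(-65, -5)| = 4, even; anisotropic at {2, 5, 13, ∞}.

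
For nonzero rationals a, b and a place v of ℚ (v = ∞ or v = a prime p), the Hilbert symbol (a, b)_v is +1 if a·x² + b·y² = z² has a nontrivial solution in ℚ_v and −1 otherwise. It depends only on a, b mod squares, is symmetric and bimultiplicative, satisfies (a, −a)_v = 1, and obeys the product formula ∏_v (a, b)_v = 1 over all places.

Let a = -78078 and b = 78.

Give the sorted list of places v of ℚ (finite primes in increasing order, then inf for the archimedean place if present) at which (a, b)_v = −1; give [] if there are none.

Mod squares: a ≡ -462, b ≡ 78. Check v ∈ {∞, 2, 3, 7, 11, 13}.
v=2: v_2(a)=1, v_2(b)=1; units ≡ 1, 7 (mod 8); ε·ε+αω+βω = 0·1+1·0+1·0 ≡ 0  ⇒  (a,b)_2 = +1.
v=7: a=7^1·(≡4), b=7^0·(≡1) mod 7; (4|7)=+1, (1|7)=+1; (−1)^{1·0·3}·(+1)^0·(+1)^1 = +1.
v=13: a=13^2·(≡6), b=13^1·(≡6) mod 13; (6|13)=-1, (6|13)=-1; (−1)^{2·1·6}·(-1)^1·(-1)^2 = -1.
v=∞: -462 < 0 and 78 > 0  ⇒  (a,b)_∞ = +1.
v=3: a=3^1·(≡2), b=3^1·(≡2) mod 3; (2|3)=-1, (2|3)=-1; (−1)^{1·1·1}·(-1)^1·(-1)^1 = -1.
v=11: a=11^1·(≡8), b=11^0·(≡1) mod 11; (8|11)=-1, (1|11)=+1; (−1)^{1·0·5}·(-1)^0·(+1)^1 = +1.
Ram(-462, 78) = {3, 13}; no ℚ_3-point on the conic.

[3, 13]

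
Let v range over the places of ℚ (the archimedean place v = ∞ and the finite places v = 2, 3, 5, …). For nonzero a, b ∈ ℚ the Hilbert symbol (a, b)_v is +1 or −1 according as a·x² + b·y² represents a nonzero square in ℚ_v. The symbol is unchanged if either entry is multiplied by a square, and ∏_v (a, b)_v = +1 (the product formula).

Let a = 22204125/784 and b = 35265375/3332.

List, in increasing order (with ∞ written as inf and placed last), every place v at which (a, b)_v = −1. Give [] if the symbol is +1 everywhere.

[5, 17]

Mod squares: a ≡ 10965, b ≡ 3655. Check v ∈ {∞, 2, 3, 5, 7, 17, 43}.
v=∞: 10965 > 0 and 3655 > 0  ⇒  (a,b)_∞ = +1.
v=5: a=5^3·(≡2), b=5^3·(≡4) mod 5; (2|5)=-1, (4|5)=+1; (−1)^{3·3·2}·(-1)^3·(+1)^3 = -1.
v=2: v_2(a)=-4, v_2(b)=-2; units ≡ 5, 7 (mod 8); ε·ε+αω+βω = 0·1+-4·0+-2·1 ≡ 0  ⇒  (a,b)_2 = +1.
v=43: a=43^1·(≡16), b=43^1·(≡28) mod 43; (16|43)=+1, (28|43)=-1; (−1)^{1·1·21}·(+1)^1·(-1)^1 = +1.
v=3: a=3^5·(≡1), b=3^8·(≡1) mod 3; (1|3)=+1, (1|3)=+1; (−1)^{5·8·1}·(+1)^8·(+1)^5 = +1.
v=17: a=17^1·(≡16), b=17^-1·(≡11) mod 17; (16|17)=+1, (11|17)=-1; (−1)^{1·-1·8}·(+1)^-1·(-1)^1 = -1.
v=7: a=7^-2·(≡3), b=7^-2·(≡1) mod 7; (3|7)=-1, (1|7)=+1; (−1)^{-2·-2·3}·(-1)^-2·(+1)^-2 = +1.
(10965, 3655 / ℚ) ramifies at {5, 17}: a division algebra.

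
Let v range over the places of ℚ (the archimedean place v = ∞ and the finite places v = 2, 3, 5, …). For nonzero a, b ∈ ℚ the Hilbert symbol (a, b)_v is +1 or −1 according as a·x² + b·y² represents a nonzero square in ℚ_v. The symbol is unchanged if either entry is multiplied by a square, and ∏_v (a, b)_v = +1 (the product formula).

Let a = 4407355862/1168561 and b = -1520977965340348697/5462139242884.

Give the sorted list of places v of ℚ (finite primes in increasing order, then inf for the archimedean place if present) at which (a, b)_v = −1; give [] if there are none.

[2, 17]

(a, b) ≡ (182, -17) mod (ℚ^×)²; places V = {2, 7, 13, 17, 19, 23, 37, 47, ∞}.
(a,b)_37: α=2, u≡12; β=4, v≡24 (mod 37); (12|37)=+1, (24|37)=-1; sign (−1)^0·+1^4·-1^2 = +1.
(a,b)_19: α=2, u≡16; β=0, v≡15 (mod 19); (16|19)=+1, (15|19)=-1; sign (−1)^0·+1^0·-1^2 = +1.
(a,b)_17: α=0, u≡7; β=1, v≡8 (mod 17); (7|17)=-1, (8|17)=+1; sign (−1)^0·-1^1·+1^0 = -1.
(a,b)_13: α=1, u≡9; β=2, v≡9 (mod 13); (9|13)=+1, (9|13)=+1; sign (−1)^0·+1^2·+1^1 = +1.
(a,b)_7: α=3, u≡5; β=10, v≡4 (mod 7); (5|7)=-1, (4|7)=+1; sign (−1)^0·-1^10·+1^3 = +1.
(a,b)_2: α=1, β=-2; u≡3, v≡7 (mod 8); ε(u)ε(v)=1·1, αω(v)=1·0, βω(u)=-2·1; sum ≡ 1  ⇒  -1.
(a,b)_47: α=-2, u≡43; β=-4, v≡35 (mod 47); (43|47)=-1, (35|47)=-1; sign (−1)^0·-1^-4·-1^-2 = +1.
(a,b)_23: α=-2, u≡21; β=-4, v≡16 (mod 23); (21|23)=-1, (16|23)=+1; sign (−1)^0·-1^-4·+1^-2 = +1.
(a,b)_∞: sgn(182)=+, sgn(-17)=−, so +1.
(182, -17 / ℚ) ramifies at {2, 17}: a division algebra.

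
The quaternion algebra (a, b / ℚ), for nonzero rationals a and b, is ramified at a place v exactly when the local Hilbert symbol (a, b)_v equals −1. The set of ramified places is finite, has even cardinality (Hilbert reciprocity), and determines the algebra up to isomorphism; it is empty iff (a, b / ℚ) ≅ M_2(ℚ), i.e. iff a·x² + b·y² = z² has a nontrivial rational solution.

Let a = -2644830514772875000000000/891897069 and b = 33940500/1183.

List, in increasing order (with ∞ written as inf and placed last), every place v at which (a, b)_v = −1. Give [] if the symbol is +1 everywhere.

[2, 3, 7, 11, 13, 17]

Mod squares: a ≡ -6006, b ≡ 19635. Check v ∈ {∞, 2, 3, 5, 7, 11, 13, 17, 19}.
v=5: a=5^12·(≡1), b=5^3·(≡3) mod 5; (1|5)=+1, (3|5)=-1; (−1)^{12·3·2}·(+1)^3·(-1)^12 = +1.
v=13: a=13^1·(≡6), b=13^-2·(≡5) mod 13; (6|13)=-1, (5|13)=-1; (−1)^{1·-2·6}·(-1)^-2·(-1)^1 = -1.
v=19: a=19^-2·(≡6), b=19^0·(≡8) mod 19; (6|19)=+1, (8|19)=-1; (−1)^{-2·0·9}·(+1)^0·(-1)^-2 = +1.
v=11: a=11^7·(≡9), b=11^3·(≡4) mod 11; (9|11)=+1, (4|11)=+1; (−1)^{7·3·5}·(+1)^3·(+1)^7 = -1.
v=∞: -6006 < 0 and 19635 > 0  ⇒  (a,b)_∞ = +1.
v=3: a=3^-1·(≡2), b=3^1·(≡2) mod 3; (2|3)=-1, (2|3)=-1; (−1)^{-1·1·1}·(-1)^1·(-1)^-1 = -1.
v=2: v_2(a)=9, v_2(b)=2; units ≡ 5, 3 (mod 8); ε·ε+αω+βω = 0·1+9·1+2·1 ≡ 1  ⇒  (a,b)_2 = -1.
v=17: a=17^4·(≡12), b=17^1·(≡2) mod 17; (12|17)=-1, (2|17)=+1; (−1)^{4·1·8}·(-1)^1·(+1)^4 = -1.
v=7: a=7^-7·(≡6), b=7^-1·(≡6) mod 7; (6|7)=-1, (6|7)=-1; (−1)^{-7·-1·3}·(-1)^-1·(-1)^-7 = -1.
|Ram(-6006, 19635)| = 6, even; anisotropic at {2, 3, 7, 11, 13, 17}.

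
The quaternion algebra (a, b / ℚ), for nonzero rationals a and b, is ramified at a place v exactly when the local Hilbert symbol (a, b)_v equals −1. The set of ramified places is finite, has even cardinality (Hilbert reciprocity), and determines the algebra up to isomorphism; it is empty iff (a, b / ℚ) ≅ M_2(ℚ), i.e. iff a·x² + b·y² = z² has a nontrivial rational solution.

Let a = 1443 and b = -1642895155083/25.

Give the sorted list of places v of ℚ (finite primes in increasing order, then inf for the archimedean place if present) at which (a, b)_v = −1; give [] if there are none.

Mod squares: a ≡ 1443, b ≡ -5187. Check v ∈ {∞, 2, 3, 5, 7, 13, 19, 37}.
v=7: a=7^0·(≡1), b=7^1·(≡4) mod 7; (1|7)=+1, (4|7)=+1; (−1)^{0·1·3}·(+1)^1·(+1)^0 = +1.
v=3: a=3^1·(≡1), b=3^1·(≡2) mod 3; (1|3)=+1, (2|3)=-1; (−1)^{1·1·1}·(+1)^1·(-1)^1 = +1.
v=∞: 1443 > 0 and -5187 < 0  ⇒  (a,b)_∞ = +1.
v=13: a=13^1·(≡7), b=13^3·(≡1) mod 13; (7|13)=-1, (1|13)=+1; (−1)^{1·3·6}·(-1)^3·(+1)^1 = -1.
v=19: a=19^0·(≡18), b=19^1·(≡15) mod 19; (18|19)=-1, (15|19)=-1; (−1)^{0·1·9}·(-1)^1·(-1)^0 = -1.
v=37: a=37^1·(≡2), b=37^4·(≡3) mod 37; (2|37)=-1, (3|37)=+1; (−1)^{1·4·18}·(-1)^4·(+1)^1 = +1.
v=5: a=5^0·(≡3), b=5^-2·(≡2) mod 5; (3|5)=-1, (2|5)=-1; (−1)^{0·-2·2}·(-1)^-2·(-1)^0 = +1.
v=2: v_2(a)=0, v_2(b)=0; units ≡ 3, 5 (mod 8); ε·ε+αω+βω = 1·0+0·1+0·1 ≡ 0  ⇒  (a,b)_2 = +1.
|Ram(1443, -5187)| = 2, even; anisotropic at {13, 19}.

[13, 19]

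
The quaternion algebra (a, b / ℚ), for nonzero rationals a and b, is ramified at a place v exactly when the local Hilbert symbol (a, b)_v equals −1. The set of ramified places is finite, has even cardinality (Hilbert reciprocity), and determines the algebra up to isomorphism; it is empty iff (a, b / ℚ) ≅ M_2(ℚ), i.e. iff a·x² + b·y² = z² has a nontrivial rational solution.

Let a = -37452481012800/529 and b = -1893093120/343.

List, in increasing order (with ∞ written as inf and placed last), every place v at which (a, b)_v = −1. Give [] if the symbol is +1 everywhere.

[2, 5, 19, inf]

(a, b) ≡ (-17, -665) mod (ℚ^×)²; places V = {2, 3, 5, 7, 17, 19, 23, 31, ∞}.
(a,b)_5: α=2, u≡2; β=1, v≡2 (mod 5); (2|5)=-1, (2|5)=-1; sign (−1)^0·-1^1·-1^2 = -1.
(a,b)_∞: sgn(-17)=−, sgn(-665)=−, so -1.
(a,b)_31: α=2, u≡25; β=2, v≡3 (mod 31); (25|31)=+1, (3|31)=-1; sign (−1)^0·+1^2·-1^2 = +1.
(a,b)_19: α=2, u≡8; β=1, v≡14 (mod 19); (8|19)=-1, (14|19)=-1; sign (−1)^0·-1^1·-1^2 = -1.
(a,b)_2: α=6, β=8; u≡7, v≡7 (mod 8); ε(u)ε(v)=1·1, αω(v)=6·0, βω(u)=8·0; sum ≡ 1  ⇒  -1.
(a,b)_3: α=4, u≡1; β=4, v≡1 (mod 3); (1|3)=+1, (1|3)=+1; sign (−1)^0·+1^4·+1^4 = +1.
(a,b)_17: α=1, u≡1; β=0, v≡1 (mod 17); (1|17)=+1, (1|17)=+1; sign (−1)^0·+1^0·+1^1 = +1.
(a,b)_7: α=2, u≡2; β=-3, v≡5 (mod 7); (2|7)=+1, (5|7)=-1; sign (−1)^0·+1^-3·-1^2 = +1.
(a,b)_23: α=-2, u≡1; β=0, v≡6 (mod 23); (1|23)=+1, (6|23)=+1; sign (−1)^0·+1^0·+1^-2 = +1.
(-17, -665 / ℚ) ramifies at {2, 5, 19, ∞}: a division algebra.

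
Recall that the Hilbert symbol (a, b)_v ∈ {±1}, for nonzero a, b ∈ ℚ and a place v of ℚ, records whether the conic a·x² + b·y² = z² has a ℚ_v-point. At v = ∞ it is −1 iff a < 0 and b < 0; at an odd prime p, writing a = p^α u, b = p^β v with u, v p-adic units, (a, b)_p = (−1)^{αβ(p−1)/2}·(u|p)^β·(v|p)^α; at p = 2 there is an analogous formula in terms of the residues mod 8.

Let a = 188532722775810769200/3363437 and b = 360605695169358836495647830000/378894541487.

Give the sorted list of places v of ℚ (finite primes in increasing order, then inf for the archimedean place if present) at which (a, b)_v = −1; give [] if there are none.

[3, 7, 23, 31]

(a, b) ≡ (88319, 115786209) mod (ℚ^×)²; places V = {2, 3, 5, 7, 11, 13, 19, 23, 31, 37, ∞}.
(a,b)_13: α=2, u≡12; β=4, v≡6 (mod 13); (12|13)=+1, (6|13)=-1; sign (−1)^0·+1^4·-1^2 = +1.
(a,b)_5: α=2, u≡4; β=4, v≡4 (mod 5); (4|5)=+1, (4|5)=+1; sign (−1)^0·+1^4·+1^2 = +1.
(a,b)_11: α=-3, u≡8; β=-5, v≡3 (mod 11); (8|11)=-1, (3|11)=+1; sign (−1)^1·-1^-5·+1^-3 = +1.
(a,b)_37: α=1, u≡15; β=1, v≡6 (mod 37); (15|37)=-1, (6|37)=-1; sign (−1)^0·-1^1·-1^1 = +1.
(a,b)_31: α=3, u≡18; β=3, v≡4 (mod 31); (18|31)=+1, (4|31)=+1; sign (−1)^1·+1^3·+1^3 = -1.
(a,b)_7: α=-1, u≡3; β=-3, v≡6 (mod 7); (3|7)=-1, (6|7)=-1; sign (−1)^1·-1^-3·-1^-1 = -1.
(a,b)_∞: sgn(88319)=+, sgn(115786209)=+, so +1.
(a,b)_3: α=14, u≡2; β=23, v≡1 (mod 3); (2|3)=-1, (1|3)=+1; sign (−1)^0·-1^23·+1^14 = -1.
(a,b)_19: α=-2, u≡17; β=-3, v≡18 (mod 19); (17|19)=+1, (18|19)=-1; sign (−1)^0·+1^-3·-1^-2 = +1.
(a,b)_23: α=2, u≡20; β=3, v≡12 (mod 23); (20|23)=-1, (12|23)=+1; sign (−1)^0·-1^3·+1^2 = -1.
(a,b)_2: α=4, β=4; u≡7, v≡1 (mod 8); ε(u)ε(v)=1·0, αω(v)=4·0, βω(u)=4·0; sum ≡ 0  ⇒  +1.
Ram(88319, 115786209) = {3, 7, 23, 31}; no ℚ_3-point on the conic.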